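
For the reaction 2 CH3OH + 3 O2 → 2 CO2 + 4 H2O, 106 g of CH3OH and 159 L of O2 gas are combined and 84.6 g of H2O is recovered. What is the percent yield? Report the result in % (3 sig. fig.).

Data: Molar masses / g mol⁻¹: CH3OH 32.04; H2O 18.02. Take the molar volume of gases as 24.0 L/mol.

n(CH3OH) = 106.0 / 32.04 = 3.308 mol
n(O2) = 159.0 / 24.0 = 6.625 mol
n/ν for CH3OH = 3.308/2 = 1.654
n/ν for O2 = 6.625/3 = 2.208
Smallest n/ν is CH3OH → limiting reagent.
theoretical n(H2O) = (4/2) × 3.308 = 6.616 mol → 119.2 g
% yield = 84.6 / 119.2 × 100 = 70.97 %

71.0 %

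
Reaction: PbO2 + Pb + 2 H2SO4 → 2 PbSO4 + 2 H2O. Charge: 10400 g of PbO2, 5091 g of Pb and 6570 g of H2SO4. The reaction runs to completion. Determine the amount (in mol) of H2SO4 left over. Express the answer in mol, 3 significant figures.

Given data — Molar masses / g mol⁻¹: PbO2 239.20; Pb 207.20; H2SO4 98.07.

17.9 mol

n(PbO2) = 10400 / 239.20 = 43.48 mol
n(Pb) = 5091 / 207.20 = 24.57 mol
n(H2SO4) = 6570 / 98.07 = 66.99 mol
n/ν → PbO2: 43.48, Pb: 24.57, H2SO4: 33.50; Pb is limiting.
H2SO4 consumed = (2/1) × 24.57 = 49.14 mol
H2SO4 remaining = 66.99 − 49.14 = 17.85 mol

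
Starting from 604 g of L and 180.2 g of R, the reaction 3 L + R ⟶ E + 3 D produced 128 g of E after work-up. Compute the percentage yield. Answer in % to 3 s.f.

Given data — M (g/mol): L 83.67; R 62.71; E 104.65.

n(L) = 604.0 / 83.67 = 7.219 mol
n(R) = 180.2 / 62.71 = 2.874 mol
n/ν for L = 7.219/3 = 2.406
n/ν for R = 2.874/1 = 2.874
Smallest n/ν is L → limiting reagent.
theoretical n(E) = (1/3) × 7.219 = 2.406 mol → 251.8 g
% yield = 128 / 251.8 × 100 = 50.83 %

50.8 %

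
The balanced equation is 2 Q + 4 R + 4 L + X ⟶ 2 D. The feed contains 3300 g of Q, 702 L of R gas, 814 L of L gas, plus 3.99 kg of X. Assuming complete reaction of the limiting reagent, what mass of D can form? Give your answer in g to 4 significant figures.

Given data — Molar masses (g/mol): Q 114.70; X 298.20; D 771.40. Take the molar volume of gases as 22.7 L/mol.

11930 g

n(Q) = 3300 / 114.70 = 28.77 mol
n(R) = 702.0 / 22.7 = 30.93 mol
n(L) = 814.0 / 22.7 = 35.86 mol
n(X) = 3.990×1000 / 298.20 = 13.38 mol
n/ν for Q = 28.77/2 = 14.39
n/ν for R = 30.93/4 = 7.733
n/ν for L = 35.86/4 = 8.965
n/ν for X = 13.38/1 = 13.38
Smallest n/ν is R → limiting reagent.
n(D) = (2/4) × 30.93 = 15.47 mol
mass = 15.47 × 771.40 = 11930 g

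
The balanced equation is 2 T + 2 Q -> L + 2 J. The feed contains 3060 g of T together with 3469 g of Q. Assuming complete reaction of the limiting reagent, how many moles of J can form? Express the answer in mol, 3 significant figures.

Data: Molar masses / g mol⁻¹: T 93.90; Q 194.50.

n(T) = 3060 / 93.90 = 32.59 mol
n(Q) = 3469 / 194.50 = 17.84 mol
n/ν → T: 16.30, Q: 8.920; Q is limiting.
n(J) = (2/2) × 17.84 = 17.84 mol

17.8 mol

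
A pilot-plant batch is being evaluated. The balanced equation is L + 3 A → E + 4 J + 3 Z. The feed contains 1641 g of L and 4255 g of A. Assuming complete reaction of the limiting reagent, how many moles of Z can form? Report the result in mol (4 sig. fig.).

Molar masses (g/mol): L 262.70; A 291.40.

14.60 mol

n(L) = 1641 / 262.70 = 6.247 mol
n(A) = 4255 / 291.40 = 14.60 mol
n/ν → L: 6.247, A: 4.867; A is limiting.
n(Z) = (3/3) × 14.60 = 14.60 mol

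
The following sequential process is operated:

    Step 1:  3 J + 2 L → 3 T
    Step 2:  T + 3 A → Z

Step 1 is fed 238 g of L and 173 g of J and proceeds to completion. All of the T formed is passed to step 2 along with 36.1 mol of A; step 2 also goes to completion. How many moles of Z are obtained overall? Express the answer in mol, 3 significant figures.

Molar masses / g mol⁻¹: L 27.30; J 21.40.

Step 1:
n(L) = 238.0 / 27.30 = 8.718 mol
n(J) = 173.0 / 21.40 = 8.084 mol
n/ν → L: 4.359, J: 2.695; J is limiting.
n(T) produced = (3/3) × 8.084 = 8.084 mol
Step 2:
n(T) available = 8.084 mol
n(A) = 36.10 mol
n/ν → T: 8.084, A: 12.03; T is limiting.
n(Z) = (1/1) × 8.084 = 8.084 mol

8.08 mol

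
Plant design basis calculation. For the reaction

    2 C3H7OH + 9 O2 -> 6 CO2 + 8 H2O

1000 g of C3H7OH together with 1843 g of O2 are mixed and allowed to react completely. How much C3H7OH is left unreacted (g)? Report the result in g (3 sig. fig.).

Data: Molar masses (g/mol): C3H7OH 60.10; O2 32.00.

231 g

n(C3H7OH) = 1000 / 60.10 = 16.64 mol
n(O2) = 1843 / 32.00 = 57.59 mol
n/ν → C3H7OH: 8.320, O2: 6.399; O2 is limiting.
C3H7OH consumed = (2/9) × 57.59 = 12.80 mol
C3H7OH remaining = 16.64 − 12.80 = 3.840 mol
mass = 3.840 × 60.10 = 230.8 g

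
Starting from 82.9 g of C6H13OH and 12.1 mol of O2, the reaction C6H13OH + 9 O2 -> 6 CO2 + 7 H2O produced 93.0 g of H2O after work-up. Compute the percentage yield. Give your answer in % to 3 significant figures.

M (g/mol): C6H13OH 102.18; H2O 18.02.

90.9 %

n(C6H13OH) = 82.90 / 102.18 = 0.8113 mol
n(O2) = 12.10 mol
n/ν → C6H13OH: 0.8113, O2: 1.344; C6H13OH is limiting.
theoretical n(H2O) = (7/1) × 0.8113 = 5.679 mol → 102.3 g
% yield = 93.0 / 102.3 × 100 = 90.91 %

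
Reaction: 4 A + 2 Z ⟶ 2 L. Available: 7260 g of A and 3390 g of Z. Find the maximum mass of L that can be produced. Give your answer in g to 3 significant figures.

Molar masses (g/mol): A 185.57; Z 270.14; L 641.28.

n(A) = 7260 / 185.57 = 39.12 mol
n(Z) = 3390 / 270.14 = 12.55 mol
n/ν for A = 39.12/4 = 9.780
n/ν for Z = 12.55/2 = 6.275
Smallest n/ν is Z → limiting reagent.
n(L) = (2/2) × 12.55 = 12.55 mol
mass = 12.55 × 641.28 = 8048 g

8050 g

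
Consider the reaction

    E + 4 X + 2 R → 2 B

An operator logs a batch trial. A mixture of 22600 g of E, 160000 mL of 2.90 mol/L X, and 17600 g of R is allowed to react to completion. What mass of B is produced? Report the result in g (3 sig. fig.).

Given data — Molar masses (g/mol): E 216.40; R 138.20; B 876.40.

112000 g

n(E) = 22600 / 216.40 = 104.4 mol
n(X) = 2.90 × 160000/1000 = 464.0 mol
n(R) = 17600 / 138.20 = 127.4 mol
n/ν for E = 104.4/1 = 104.4
n/ν for X = 464.0/4 = 116.0
n/ν for R = 127.4/2 = 63.70
Smallest n/ν is R → limiting reagent.
n(B) = (2/2) × 127.4 = 127.4 mol
mass = 127.4 × 876.40 = 111700 g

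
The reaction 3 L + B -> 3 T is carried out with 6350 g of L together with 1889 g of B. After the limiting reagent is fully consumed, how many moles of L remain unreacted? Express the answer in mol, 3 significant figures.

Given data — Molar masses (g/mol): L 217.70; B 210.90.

n(L) = 6350 / 217.70 = 29.17 mol
n(B) = 1889 / 210.90 = 8.957 mol
n/ν for L = 29.17/3 = 9.723
n/ν for B = 8.957/1 = 8.957
Smallest n/ν is B → limiting reagent.
L consumed = (3/1) × 8.957 = 26.87 mol
L remaining = 29.17 − 26.87 = 2.300 mol

2.30 mol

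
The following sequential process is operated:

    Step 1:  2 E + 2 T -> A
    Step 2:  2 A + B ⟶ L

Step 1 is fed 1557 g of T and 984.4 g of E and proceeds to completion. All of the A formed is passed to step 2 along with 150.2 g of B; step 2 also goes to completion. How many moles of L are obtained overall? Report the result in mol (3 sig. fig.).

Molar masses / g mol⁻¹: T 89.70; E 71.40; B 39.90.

Step 1:
n(T) = 1557 / 89.70 = 17.36 mol
n(E) = 984.4 / 71.40 = 13.79 mol
n/ν for T = 17.36/2 = 8.680
n/ν for E = 13.79/2 = 6.895
Smallest n/ν is E → limiting reagent.
n(A) produced = (1/2) × 13.79 = 6.895 mol
Step 2:
n(A) available = 6.895 mol
n(B) = 150.2 / 39.90 = 3.764 mol
n/ν for A = 6.895/2 = 3.448
n/ν for B = 3.764/1 = 3.764
Smallest n/ν is A → limiting reagent.
n(L) = (1/2) × 6.895 = 3.448 mol

3.45 mol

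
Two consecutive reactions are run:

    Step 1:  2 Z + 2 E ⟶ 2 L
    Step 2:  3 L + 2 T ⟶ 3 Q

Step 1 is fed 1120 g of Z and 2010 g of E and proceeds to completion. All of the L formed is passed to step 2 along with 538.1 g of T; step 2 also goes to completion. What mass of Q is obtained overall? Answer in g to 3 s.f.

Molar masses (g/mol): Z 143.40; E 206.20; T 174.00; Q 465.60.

2160 g

Step 1:
n(Z) = 1120 / 143.40 = 7.810 mol
n(E) = 2010 / 206.20 = 9.748 mol
n/ν → Z: 3.905, E: 4.874; Z is limiting.
n(L) produced = (2/2) × 7.810 = 7.810 mol
Step 2:
n(L) available = 7.810 mol
n(T) = 538.1 / 174.00 = 3.093 mol
n/ν → L: 2.603, T: 1.547; T is limiting.
n(Q) = (3/2) × 3.093 = 4.640 mol
mass = 4.640 × 465.60 = 2160 g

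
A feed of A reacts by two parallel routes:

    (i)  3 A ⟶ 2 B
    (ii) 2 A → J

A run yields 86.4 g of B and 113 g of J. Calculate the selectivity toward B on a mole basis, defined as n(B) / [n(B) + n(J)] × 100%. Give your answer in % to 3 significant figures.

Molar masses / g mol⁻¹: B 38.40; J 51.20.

n(B) = 86.4 / 38.40 = 2.250 mol
n(J) = 113 / 51.20 = 2.207 mol
selectivity = 2.250/(2.250+2.207) × 100 = 50.48 %

50.5 %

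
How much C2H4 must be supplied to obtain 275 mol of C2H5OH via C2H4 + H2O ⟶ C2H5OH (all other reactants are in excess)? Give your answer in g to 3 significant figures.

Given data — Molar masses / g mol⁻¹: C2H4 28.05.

7710 g

n(C2H5OH) = 275.0 mol
n(C2H4) = (1/1) × 275.0 = 275.0 mol
mass = 275.0 × 28.05 = 7714 g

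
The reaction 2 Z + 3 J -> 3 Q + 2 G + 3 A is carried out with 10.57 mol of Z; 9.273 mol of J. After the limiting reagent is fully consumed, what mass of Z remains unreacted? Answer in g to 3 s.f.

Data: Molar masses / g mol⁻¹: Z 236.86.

n(Z) = 10.57 mol
n(J) = 9.273 mol
n/ν for Z = 10.57/2 = 5.285
n/ν for J = 9.273/3 = 3.091
Smallest n/ν is J → limiting reagent.
Z consumed = (2/3) × 9.273 = 6.182 mol
Z remaining = 10.57 − 6.182 = 4.388 mol
mass = 4.388 × 236.86 = 1039 g

1040 g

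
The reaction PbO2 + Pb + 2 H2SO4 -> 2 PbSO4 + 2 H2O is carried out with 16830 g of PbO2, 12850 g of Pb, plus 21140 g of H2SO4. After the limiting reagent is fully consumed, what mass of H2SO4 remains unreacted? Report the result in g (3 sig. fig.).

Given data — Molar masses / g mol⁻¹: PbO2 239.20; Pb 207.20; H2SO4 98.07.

8980 g

n(PbO2) = 16830 / 239.20 = 70.36 mol
n(Pb) = 12850 / 207.20 = 62.02 mol
n(H2SO4) = 21140 / 98.07 = 215.6 mol
n/ν for PbO2 = 70.36/1 = 70.36
n/ν for Pb = 62.02/1 = 62.02
n/ν for H2SO4 = 215.6/2 = 107.8
Smallest n/ν is Pb → limiting reagent.
H2SO4 consumed = (2/1) × 62.02 = 124.0 mol
H2SO4 remaining = 215.6 − 124.0 = 91.60 mol
mass = 91.60 × 98.07 = 8983 g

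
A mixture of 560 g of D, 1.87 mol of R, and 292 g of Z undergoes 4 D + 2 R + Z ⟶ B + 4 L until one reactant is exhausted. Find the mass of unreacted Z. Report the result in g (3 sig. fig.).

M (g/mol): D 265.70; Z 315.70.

n(D) = 560.0 / 265.70 = 2.108 mol
n(R) = 1.870 mol
n(Z) = 292.0 / 315.70 = 0.9249 mol
n/ν for D = 2.108/4 = 0.5270
n/ν for R = 1.870/2 = 0.9350
n/ν for Z = 0.9249/1 = 0.9249
Smallest n/ν is D → limiting reagent.
Z consumed = (1/4) × 2.108 = 0.5270 mol
Z remaining = 0.9249 − 0.5270 = 0.3979 mol
mass = 0.3979 × 315.70 = 125.6 g

126 g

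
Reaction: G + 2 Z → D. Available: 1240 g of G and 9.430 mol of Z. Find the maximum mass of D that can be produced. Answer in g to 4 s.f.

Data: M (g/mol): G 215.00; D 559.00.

n(G) = 1240 / 215.00 = 5.767 mol
n(Z) = 9.430 mol
n/ν for G = 5.767/1 = 5.767
n/ν for Z = 9.430/2 = 4.715
Smallest n/ν is Z → limiting reagent.
n(D) = (1/2) × 9.430 = 4.715 mol
mass = 4.715 × 559.00 = 2636 g

2636 g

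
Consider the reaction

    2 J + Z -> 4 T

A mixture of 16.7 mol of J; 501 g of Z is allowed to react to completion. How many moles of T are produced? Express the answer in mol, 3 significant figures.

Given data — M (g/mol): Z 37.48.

33.4 mol

n(J) = 16.70 mol
n(Z) = 501.0 / 37.48 = 13.37 mol
n/ν → J: 8.350, Z: 13.37; J is limiting.
n(T) = (4/2) × 16.70 = 33.40 mol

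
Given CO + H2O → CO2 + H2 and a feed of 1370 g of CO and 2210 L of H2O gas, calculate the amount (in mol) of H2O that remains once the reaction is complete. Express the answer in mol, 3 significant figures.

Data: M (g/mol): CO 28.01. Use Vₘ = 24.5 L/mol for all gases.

41.3 mol

n(CO) = 1370 / 28.01 = 48.91 mol
n(H2O) = 2210 / 24.5 = 90.20 mol
n/ν → CO: 48.91, H2O: 90.20; CO is limiting.
H2O consumed = (1/1) × 48.91 = 48.91 mol
H2O remaining = 90.20 − 48.91 = 41.29 mol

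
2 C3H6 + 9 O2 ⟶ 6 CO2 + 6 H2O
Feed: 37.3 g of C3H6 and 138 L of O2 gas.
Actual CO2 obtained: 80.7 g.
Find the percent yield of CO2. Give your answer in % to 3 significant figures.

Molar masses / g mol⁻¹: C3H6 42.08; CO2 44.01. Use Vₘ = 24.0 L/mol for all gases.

n(C3H6) = 37.30 / 42.08 = 0.8864 mol
n(O2) = 138.0 / 24.0 = 5.750 mol
n/ν → C3H6: 0.4432, O2: 0.6389; C3H6 is limiting.
theoretical n(CO2) = (6/2) × 0.8864 = 2.659 mol → 117.0 g
% yield = 80.7 / 117.0 × 100 = 68.97 %

69.0 %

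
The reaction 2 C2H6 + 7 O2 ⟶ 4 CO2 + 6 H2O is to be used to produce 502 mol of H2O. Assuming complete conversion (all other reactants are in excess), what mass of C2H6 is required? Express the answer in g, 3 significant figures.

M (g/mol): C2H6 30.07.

n(H2O) = 502.0 mol
n(C2H6) = (2/6) × 502.0 = 167.3 mol
mass = 167.3 × 30.07 = 5031 g

5030 g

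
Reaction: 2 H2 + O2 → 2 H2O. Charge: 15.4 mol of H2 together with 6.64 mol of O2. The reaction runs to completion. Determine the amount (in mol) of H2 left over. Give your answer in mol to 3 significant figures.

n(H2) = 15.40 mol
n(O2) = 6.640 mol
n/ν for H2 = 15.40/2 = 7.700
n/ν for O2 = 6.640/1 = 6.640
Smallest n/ν is O2 → limiting reagent.
H2 consumed = (2/1) × 6.640 = 13.28 mol
H2 remaining = 15.40 − 13.28 = 2.120 mol

2.12 mol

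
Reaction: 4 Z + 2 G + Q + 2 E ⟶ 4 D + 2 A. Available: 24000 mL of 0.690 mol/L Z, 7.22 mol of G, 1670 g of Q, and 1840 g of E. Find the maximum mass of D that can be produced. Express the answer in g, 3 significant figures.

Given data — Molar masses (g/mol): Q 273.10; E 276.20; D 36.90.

n(Z) = 0.690 × 24000/1000 = 16.56 mol
n(G) = 7.220 mol
n(Q) = 1670 / 273.10 = 6.115 mol
n(E) = 1840 / 276.20 = 6.662 mol
n/ν for Z = 16.56/4 = 4.140
n/ν for G = 7.220/2 = 3.610
n/ν for Q = 6.115/1 = 6.115
n/ν for E = 6.662/2 = 3.331
Smallest n/ν is E → limiting reagent.
n(D) = (4/2) × 6.662 = 13.32 mol
mass = 13.32 × 36.90 = 491.5 g

492 g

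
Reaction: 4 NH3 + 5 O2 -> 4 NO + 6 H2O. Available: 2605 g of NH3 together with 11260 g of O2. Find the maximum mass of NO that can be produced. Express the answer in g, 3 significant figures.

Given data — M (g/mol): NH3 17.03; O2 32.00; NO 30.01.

4590 g

n(NH3) = 2605 / 17.03 = 153.0 mol
n(O2) = 11260 / 32.00 = 351.9 mol
n/ν → NH3: 38.25, O2: 70.38; NH3 is limiting.
n(NO) = (4/4) × 153.0 = 153.0 mol
mass = 153.0 × 30.01 = 4592 g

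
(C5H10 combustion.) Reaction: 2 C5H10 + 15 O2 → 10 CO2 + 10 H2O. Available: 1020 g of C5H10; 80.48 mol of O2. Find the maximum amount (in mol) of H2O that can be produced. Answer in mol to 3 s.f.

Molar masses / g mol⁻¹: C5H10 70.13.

n(C5H10) = 1020 / 70.13 = 14.54 mol
n(O2) = 80.48 mol
n/ν for C5H10 = 14.54/2 = 7.270
n/ν for O2 = 80.48/15 = 5.365
Smallest n/ν is O2 → limiting reagent.
n(H2O) = (10/15) × 80.48 = 53.65 mol

53.7 mol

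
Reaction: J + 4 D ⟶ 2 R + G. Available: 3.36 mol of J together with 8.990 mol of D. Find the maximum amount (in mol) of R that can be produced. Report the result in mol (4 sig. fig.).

4.495 mol

n(J) = 3.360 mol
n(D) = 8.990 mol
n/ν → J: 3.360, D: 2.248; D is limiting.
n(R) = (2/4) × 8.990 = 4.495 mol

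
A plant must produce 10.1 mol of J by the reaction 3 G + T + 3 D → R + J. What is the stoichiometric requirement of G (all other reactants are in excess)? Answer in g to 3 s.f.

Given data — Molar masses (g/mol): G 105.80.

n(J) = 10.10 mol
n(G) = (3/1) × 10.10 = 30.30 mol
mass = 30.30 × 105.80 = 3206 g

3210 g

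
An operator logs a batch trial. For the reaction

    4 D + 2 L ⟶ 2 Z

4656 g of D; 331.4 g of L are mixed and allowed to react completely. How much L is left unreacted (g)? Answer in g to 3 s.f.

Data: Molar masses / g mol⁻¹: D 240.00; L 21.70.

121 g

n(D) = 4656 / 240.00 = 19.40 mol
n(L) = 331.4 / 21.70 = 15.27 mol
n/ν → D: 4.850, L: 7.635; D is limiting.
L consumed = (2/4) × 19.40 = 9.700 mol
L remaining = 15.27 − 9.700 = 5.570 mol
mass = 5.570 × 21.70 = 120.9 g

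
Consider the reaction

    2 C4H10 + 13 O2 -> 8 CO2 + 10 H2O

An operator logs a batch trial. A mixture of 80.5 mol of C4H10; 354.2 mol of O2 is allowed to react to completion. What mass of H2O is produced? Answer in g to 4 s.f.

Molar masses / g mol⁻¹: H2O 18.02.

4910 g

n(C4H10) = 80.50 mol
n(O2) = 354.2 mol
n/ν for C4H10 = 80.50/2 = 40.25
n/ν for O2 = 354.2/13 = 27.25
Smallest n/ν is O2 → limiting reagent.
n(H2O) = (10/13) × 354.2 = 272.5 mol
mass = 272.5 × 18.02 = 4910 g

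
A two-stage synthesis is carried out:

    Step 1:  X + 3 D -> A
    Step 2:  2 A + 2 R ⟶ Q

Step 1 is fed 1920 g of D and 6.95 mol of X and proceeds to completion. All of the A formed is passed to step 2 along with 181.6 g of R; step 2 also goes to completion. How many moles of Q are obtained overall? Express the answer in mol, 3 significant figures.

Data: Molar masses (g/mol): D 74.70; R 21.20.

3.48 mol

Step 1:
n(D) = 1920 / 74.70 = 25.70 mol
n(X) = 6.950 mol
n/ν for D = 25.70/3 = 8.567
n/ν for X = 6.950/1 = 6.950
Smallest n/ν is X → limiting reagent.
n(A) produced = (1/1) × 6.950 = 6.950 mol
Step 2:
n(A) available = 6.950 mol
n(R) = 181.6 / 21.20 = 8.566 mol
n/ν for A = 6.950/2 = 3.475
n/ν for R = 8.566/2 = 4.283
Smallest n/ν is A → limiting reagent.
n(Q) = (1/2) × 6.950 = 3.475 mol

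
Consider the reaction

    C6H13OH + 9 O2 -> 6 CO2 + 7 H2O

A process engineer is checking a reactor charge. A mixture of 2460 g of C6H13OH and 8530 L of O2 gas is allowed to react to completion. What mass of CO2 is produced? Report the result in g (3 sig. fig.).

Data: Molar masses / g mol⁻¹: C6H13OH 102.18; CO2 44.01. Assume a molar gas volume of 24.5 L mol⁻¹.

6360 g

n(C6H13OH) = 2460 / 102.18 = 24.08 mol
n(O2) = 8530 / 24.5 = 348.2 mol
n/ν for C6H13OH = 24.08/1 = 24.08
n/ν for O2 = 348.2/9 = 38.69
Smallest n/ν is C6H13OH → limiting reagent.
n(CO2) = (6/1) × 24.08 = 144.5 mol
mass = 144.5 × 44.01 = 6359 g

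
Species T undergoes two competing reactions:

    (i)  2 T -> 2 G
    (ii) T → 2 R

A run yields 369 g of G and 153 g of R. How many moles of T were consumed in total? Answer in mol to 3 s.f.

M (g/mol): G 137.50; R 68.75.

3.80 mol

n(G) = 369 / 137.50 = 2.684 mol
n(R) = 153 / 68.75 = 2.225 mol
n(T) via (i) = (2/2)×2.684 = 2.684 mol
n(T) via (ii) = (1/2)×2.225 = 1.113 mol
total n(T) = 2.684 + 1.113 = 3.797 mol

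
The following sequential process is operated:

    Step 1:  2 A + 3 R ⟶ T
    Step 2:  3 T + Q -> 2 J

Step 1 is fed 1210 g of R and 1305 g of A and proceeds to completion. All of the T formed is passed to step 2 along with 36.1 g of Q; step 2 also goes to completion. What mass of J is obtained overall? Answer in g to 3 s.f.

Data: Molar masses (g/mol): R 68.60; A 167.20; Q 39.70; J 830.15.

1510 g

Step 1:
n(R) = 1210 / 68.60 = 17.64 mol
n(A) = 1305 / 167.20 = 7.805 mol
n/ν for R = 17.64/3 = 5.880
n/ν for A = 7.805/2 = 3.903
Smallest n/ν is A → limiting reagent.
n(T) produced = (1/2) × 7.805 = 3.903 mol
Step 2:
n(T) available = 3.903 mol
n(Q) = 36.10 / 39.70 = 0.9093 mol
n/ν for T = 3.903/3 = 1.301
n/ν for Q = 0.9093/1 = 0.9093
Smallest n/ν is Q → limiting reagent.
n(J) = (2/1) × 0.9093 = 1.819 mol
mass = 1.819 × 830.15 = 1510 g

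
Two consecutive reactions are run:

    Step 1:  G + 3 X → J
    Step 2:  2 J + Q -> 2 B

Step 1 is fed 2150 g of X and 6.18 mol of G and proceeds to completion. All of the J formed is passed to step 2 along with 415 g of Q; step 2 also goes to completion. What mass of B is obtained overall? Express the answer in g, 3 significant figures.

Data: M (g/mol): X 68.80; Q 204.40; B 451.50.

Step 1:
n(X) = 2150 / 68.80 = 31.25 mol
n(G) = 6.180 mol
n/ν for X = 31.25/3 = 10.42
n/ν for G = 6.180/1 = 6.180
Smallest n/ν is G → limiting reagent.
n(J) produced = (1/1) × 6.180 = 6.180 mol
Step 2:
n(J) available = 6.180 mol
n(Q) = 415.0 / 204.40 = 2.030 mol
n/ν for J = 6.180/2 = 3.090
n/ν for Q = 2.030/1 = 2.030
Smallest n/ν is Q → limiting reagent.
n(B) = (2/1) × 2.030 = 4.060 mol
mass = 4.060 × 451.50 = 1833 g

1830 g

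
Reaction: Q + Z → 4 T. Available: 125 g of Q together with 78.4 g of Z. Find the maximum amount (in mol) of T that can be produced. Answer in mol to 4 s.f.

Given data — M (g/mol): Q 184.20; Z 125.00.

2.509 mol

n(Q) = 125.0 / 184.20 = 0.6786 mol
n(Z) = 78.40 / 125.00 = 0.6272 mol
n/ν → Q: 0.6786, Z: 0.6272; Z is limiting.
n(T) = (4/1) × 0.6272 = 2.509 mol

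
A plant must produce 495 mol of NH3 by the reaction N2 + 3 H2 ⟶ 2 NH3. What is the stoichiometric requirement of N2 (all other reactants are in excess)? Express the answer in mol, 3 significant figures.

n(NH3) = 495.0 mol
n(N2) = (1/2) × 495.0 = 247.5 mol

248 mol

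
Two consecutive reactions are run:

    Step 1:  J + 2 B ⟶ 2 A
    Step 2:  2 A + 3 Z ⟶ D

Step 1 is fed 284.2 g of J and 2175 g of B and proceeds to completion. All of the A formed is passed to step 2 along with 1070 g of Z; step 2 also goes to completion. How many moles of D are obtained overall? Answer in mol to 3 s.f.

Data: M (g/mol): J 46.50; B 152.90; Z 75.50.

Step 1:
n(J) = 284.2 / 46.50 = 6.112 mol
n(B) = 2175 / 152.90 = 14.22 mol
n/ν for J = 6.112/1 = 6.112
n/ν for B = 14.22/2 = 7.110
Smallest n/ν is J → limiting reagent.
n(A) produced = (2/1) × 6.112 = 12.22 mol
Step 2:
n(A) available = 12.22 mol
n(Z) = 1070 / 75.50 = 14.17 mol
n/ν for A = 12.22/2 = 6.110
n/ν for Z = 14.17/3 = 4.723
Smallest n/ν is Z → limiting reagent.
n(D) = (1/3) × 14.17 = 4.723 mol

4.72 mol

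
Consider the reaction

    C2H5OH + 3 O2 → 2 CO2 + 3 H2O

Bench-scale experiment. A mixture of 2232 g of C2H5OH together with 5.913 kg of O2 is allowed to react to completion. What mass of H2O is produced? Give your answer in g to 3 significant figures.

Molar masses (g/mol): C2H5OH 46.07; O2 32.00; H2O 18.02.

2620 g

n(C2H5OH) = 2232 / 46.07 = 48.45 mol
n(O2) = 5.913×1000 / 32.00 = 184.8 mol
n/ν for C2H5OH = 48.45/1 = 48.45
n/ν for O2 = 184.8/3 = 61.60
Smallest n/ν is C2H5OH → limiting reagent.
n(H2O) = (3/1) × 48.45 = 145.4 mol
mass = 145.4 × 18.02 = 2620 g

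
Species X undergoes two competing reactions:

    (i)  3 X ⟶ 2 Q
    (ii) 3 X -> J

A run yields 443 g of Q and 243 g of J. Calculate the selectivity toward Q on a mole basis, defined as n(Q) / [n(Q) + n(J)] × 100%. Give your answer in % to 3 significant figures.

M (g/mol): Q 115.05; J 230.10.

78.5 %

n(Q) = 443 / 115.05 = 3.850 mol
n(J) = 243 / 230.10 = 1.056 mol
selectivity = 3.850/(3.850+1.056) × 100 = 78.48 %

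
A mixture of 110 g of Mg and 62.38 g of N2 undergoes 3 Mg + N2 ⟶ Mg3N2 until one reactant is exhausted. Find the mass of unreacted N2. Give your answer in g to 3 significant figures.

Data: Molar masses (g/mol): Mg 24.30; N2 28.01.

20.1 g

n(Mg) = 110.0 / 24.30 = 4.527 mol
n(N2) = 62.38 / 28.01 = 2.227 mol
n/ν for Mg = 4.527/3 = 1.509
n/ν for N2 = 2.227/1 = 2.227
Smallest n/ν is Mg → limiting reagent.
N2 consumed = (1/3) × 4.527 = 1.509 mol
N2 remaining = 2.227 − 1.509 = 0.7180 mol
mass = 0.7180 × 28.01 = 20.11 g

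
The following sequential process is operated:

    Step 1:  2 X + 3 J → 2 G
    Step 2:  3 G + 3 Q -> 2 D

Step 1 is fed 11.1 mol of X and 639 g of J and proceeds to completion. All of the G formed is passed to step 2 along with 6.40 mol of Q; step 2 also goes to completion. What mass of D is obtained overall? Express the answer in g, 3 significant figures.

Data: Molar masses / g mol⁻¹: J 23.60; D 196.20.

Step 1:
n(X) = 11.10 mol
n(J) = 639.0 / 23.60 = 27.08 mol
n/ν for X = 11.10/2 = 5.550
n/ν for J = 27.08/3 = 9.027
Smallest n/ν is X → limiting reagent.
n(G) produced = (2/2) × 11.10 = 11.10 mol
Step 2:
n(G) available = 11.10 mol
n(Q) = 6.400 mol
n/ν for G = 11.10/3 = 3.700
n/ν for Q = 6.400/3 = 2.133
Smallest n/ν is Q → limiting reagent.
n(D) = (2/3) × 6.400 = 4.267 mol
mass = 4.267 × 196.20 = 837.2 g

837 g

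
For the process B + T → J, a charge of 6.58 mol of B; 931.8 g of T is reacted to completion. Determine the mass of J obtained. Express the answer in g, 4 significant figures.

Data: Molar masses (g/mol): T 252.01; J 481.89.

n(B) = 6.580 mol
n(T) = 931.8 / 252.01 = 3.697 mol
n/ν → B: 6.580, T: 3.697; T is limiting.
n(J) = (1/1) × 3.697 = 3.697 mol
mass = 3.697 × 481.89 = 1782 g

1782 g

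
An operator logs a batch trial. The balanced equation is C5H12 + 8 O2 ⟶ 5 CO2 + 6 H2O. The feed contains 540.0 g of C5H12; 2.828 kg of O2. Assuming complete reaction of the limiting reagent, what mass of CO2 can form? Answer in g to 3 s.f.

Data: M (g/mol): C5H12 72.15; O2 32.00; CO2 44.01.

1650 g

n(C5H12) = 540.0 / 72.15 = 7.484 mol
n(O2) = 2.828×1000 / 32.00 = 88.38 mol
n/ν for C5H12 = 7.484/1 = 7.484
n/ν for O2 = 88.38/8 = 11.05
Smallest n/ν is C5H12 → limiting reagent.
n(CO2) = (5/1) × 7.484 = 37.42 mol
mass = 37.42 × 44.01 = 1647 g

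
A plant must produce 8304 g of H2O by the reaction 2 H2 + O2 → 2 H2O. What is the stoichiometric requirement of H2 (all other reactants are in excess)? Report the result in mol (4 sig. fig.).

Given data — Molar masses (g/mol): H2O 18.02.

n(H2O) = 8304 / 18.02 = 460.8 mol
n(H2) = (2/2) × 460.8 = 460.8 mol

460.8 mol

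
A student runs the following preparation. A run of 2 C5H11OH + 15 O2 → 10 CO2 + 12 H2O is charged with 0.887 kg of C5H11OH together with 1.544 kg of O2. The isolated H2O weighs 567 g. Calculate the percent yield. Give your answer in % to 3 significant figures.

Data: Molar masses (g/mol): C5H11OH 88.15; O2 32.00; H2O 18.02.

81.5 %

n(C5H11OH) = 0.8870×1000 / 88.15 = 10.06 mol
n(O2) = 1.544×1000 / 32.00 = 48.25 mol
n/ν for C5H11OH = 10.06/2 = 5.030
n/ν for O2 = 48.25/15 = 3.217
Smallest n/ν is O2 → limiting reagent.
theoretical n(H2O) = (12/15) × 48.25 = 38.60 mol → 695.6 g
% yield = 567 / 695.6 × 100 = 81.51 %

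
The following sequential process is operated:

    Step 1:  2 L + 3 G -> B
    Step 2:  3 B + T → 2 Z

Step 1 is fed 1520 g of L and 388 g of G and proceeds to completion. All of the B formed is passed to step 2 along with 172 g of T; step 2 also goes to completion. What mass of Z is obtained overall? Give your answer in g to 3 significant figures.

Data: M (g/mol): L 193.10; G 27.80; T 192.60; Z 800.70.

1430 g

Step 1:
n(L) = 1520 / 193.10 = 7.872 mol
n(G) = 388.0 / 27.80 = 13.96 mol
n/ν → L: 3.936, G: 4.653; L is limiting.
n(B) produced = (1/2) × 7.872 = 3.936 mol
Step 2:
n(B) available = 3.936 mol
n(T) = 172.0 / 192.60 = 0.8930 mol
n/ν → B: 1.312, T: 0.8930; T is limiting.
n(Z) = (2/1) × 0.8930 = 1.786 mol
mass = 1.786 × 800.70 = 1430 g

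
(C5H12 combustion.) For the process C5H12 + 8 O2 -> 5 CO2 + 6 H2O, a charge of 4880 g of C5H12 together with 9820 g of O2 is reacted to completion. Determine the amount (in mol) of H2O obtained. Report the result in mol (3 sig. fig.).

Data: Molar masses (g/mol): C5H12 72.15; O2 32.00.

230 mol

n(C5H12) = 4880 / 72.15 = 67.64 mol
n(O2) = 9820 / 32.00 = 306.9 mol
n/ν → C5H12: 67.64, O2: 38.36; O2 is limiting.
n(H2O) = (6/8) × 306.9 = 230.2 mol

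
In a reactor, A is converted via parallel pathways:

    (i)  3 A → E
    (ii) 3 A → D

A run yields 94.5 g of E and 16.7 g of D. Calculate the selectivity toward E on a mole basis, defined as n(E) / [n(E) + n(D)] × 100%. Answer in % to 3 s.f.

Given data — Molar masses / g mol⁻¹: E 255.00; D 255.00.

85.0 %

n(E) = 94.5 / 255.00 = 0.3706 mol
n(D) = 16.7 / 255.00 = 0.06549 mol
selectivity = 0.3706/(0.3706+0.06549) × 100 = 84.98 %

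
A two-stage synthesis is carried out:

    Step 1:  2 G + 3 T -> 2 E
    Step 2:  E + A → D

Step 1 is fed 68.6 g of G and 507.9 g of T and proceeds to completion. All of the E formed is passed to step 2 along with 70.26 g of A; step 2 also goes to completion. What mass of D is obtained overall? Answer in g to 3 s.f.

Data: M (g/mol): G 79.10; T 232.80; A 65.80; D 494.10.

Step 1:
n(G) = 68.60 / 79.10 = 0.8673 mol
n(T) = 507.9 / 232.80 = 2.182 mol
n/ν → G: 0.4337, T: 0.7273; G is limiting.
n(E) produced = (2/2) × 0.8673 = 0.8673 mol
Step 2:
n(E) available = 0.8673 mol
n(A) = 70.26 / 65.80 = 1.068 mol
n/ν → E: 0.8673, A: 1.068; E is limiting.
n(D) = (1/1) × 0.8673 = 0.8673 mol
mass = 0.8673 × 494.10 = 428.5 g

429 g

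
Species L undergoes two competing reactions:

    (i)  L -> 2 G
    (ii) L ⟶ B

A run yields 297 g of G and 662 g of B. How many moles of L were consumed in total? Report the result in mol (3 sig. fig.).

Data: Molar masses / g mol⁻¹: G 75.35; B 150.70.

6.36 mol

n(G) = 297 / 75.35 = 3.942 mol
n(B) = 662 / 150.70 = 4.393 mol
n(L) via (i) = (1/2)×3.942 = 1.971 mol
n(L) via (ii) = (1/1)×4.393 = 4.393 mol
total n(L) = 1.971 + 4.393 = 6.364 mol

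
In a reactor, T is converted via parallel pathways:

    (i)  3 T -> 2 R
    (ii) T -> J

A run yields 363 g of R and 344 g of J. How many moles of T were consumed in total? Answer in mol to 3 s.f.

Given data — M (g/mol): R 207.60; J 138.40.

n(R) = 363 / 207.60 = 1.749 mol
n(J) = 344 / 138.40 = 2.486 mol
n(T) via (i) = (3/2)×1.749 = 2.624 mol
n(T) via (ii) = (1/1)×2.486 = 2.486 mol
total n(T) = 2.624 + 2.486 = 5.110 mol

5.11 mol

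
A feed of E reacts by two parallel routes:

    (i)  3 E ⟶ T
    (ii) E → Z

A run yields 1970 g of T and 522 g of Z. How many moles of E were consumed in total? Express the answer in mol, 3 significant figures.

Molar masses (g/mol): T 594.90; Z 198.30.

n(T) = 1970 / 594.90 = 3.311 mol
n(Z) = 522 / 198.30 = 2.632 mol
n(E) via (i) = (3/1)×3.311 = 9.933 mol
n(E) via (ii) = (1/1)×2.632 = 2.632 mol
total n(E) = 9.933 + 2.632 = 12.57 mol

12.6 mol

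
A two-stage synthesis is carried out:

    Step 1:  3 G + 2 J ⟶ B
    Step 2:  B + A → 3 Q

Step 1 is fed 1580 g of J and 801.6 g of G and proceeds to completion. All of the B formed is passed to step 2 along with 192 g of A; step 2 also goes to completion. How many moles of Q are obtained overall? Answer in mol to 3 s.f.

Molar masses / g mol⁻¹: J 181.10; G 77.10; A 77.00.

Step 1:
n(J) = 1580 / 181.10 = 8.724 mol
n(G) = 801.6 / 77.10 = 10.40 mol
n/ν for J = 8.724/2 = 4.362
n/ν for G = 10.40/3 = 3.467
Smallest n/ν is G → limiting reagent.
n(B) produced = (1/3) × 10.40 = 3.467 mol
Step 2:
n(B) available = 3.467 mol
n(A) = 192.0 / 77.00 = 2.494 mol
n/ν for B = 3.467/1 = 3.467
n/ν for A = 2.494/1 = 2.494
Smallest n/ν is A → limiting reagent.
n(Q) = (3/1) × 2.494 = 7.482 mol

7.48 mol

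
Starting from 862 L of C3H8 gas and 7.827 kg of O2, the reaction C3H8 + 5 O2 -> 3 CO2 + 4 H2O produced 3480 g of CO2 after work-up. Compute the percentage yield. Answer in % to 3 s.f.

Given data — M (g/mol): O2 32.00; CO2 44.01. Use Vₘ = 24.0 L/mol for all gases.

n(C3H8) = 862.0 / 24.0 = 35.92 mol
n(O2) = 7.827×1000 / 32.00 = 244.6 mol
n/ν for C3H8 = 35.92/1 = 35.92
n/ν for O2 = 244.6/5 = 48.92
Smallest n/ν is C3H8 → limiting reagent.
theoretical n(CO2) = (3/1) × 35.92 = 107.8 mol → 4744 g
% yield = 3480 / 4744 × 100 = 73.36 %

73.4 %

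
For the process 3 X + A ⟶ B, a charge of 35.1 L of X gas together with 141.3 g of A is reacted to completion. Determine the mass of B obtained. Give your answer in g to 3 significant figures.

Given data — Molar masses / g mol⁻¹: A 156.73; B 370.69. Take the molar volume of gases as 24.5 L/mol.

n(X) = 35.10 / 24.5 = 1.433 mol
n(A) = 141.3 / 156.73 = 0.9016 mol
n/ν for X = 1.433/3 = 0.4777
n/ν for A = 0.9016/1 = 0.9016
Smallest n/ν is X → limiting reagent.
n(B) = (1/3) × 1.433 = 0.4777 mol
mass = 0.4777 × 370.69 = 177.1 g

177 g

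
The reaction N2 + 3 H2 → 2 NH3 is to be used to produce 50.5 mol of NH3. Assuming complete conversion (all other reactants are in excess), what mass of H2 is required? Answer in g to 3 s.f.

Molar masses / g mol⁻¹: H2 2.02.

n(NH3) = 50.50 mol
n(H2) = (3/2) × 50.50 = 75.75 mol
mass = 75.75 × 2.02 = 153.0 g

153 g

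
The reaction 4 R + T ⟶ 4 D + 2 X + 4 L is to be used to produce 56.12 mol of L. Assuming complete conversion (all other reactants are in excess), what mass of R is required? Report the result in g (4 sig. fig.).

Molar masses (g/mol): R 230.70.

12950 g

n(L) = 56.12 mol
n(R) = (4/4) × 56.12 = 56.12 mol
mass = 56.12 × 230.70 = 12950 g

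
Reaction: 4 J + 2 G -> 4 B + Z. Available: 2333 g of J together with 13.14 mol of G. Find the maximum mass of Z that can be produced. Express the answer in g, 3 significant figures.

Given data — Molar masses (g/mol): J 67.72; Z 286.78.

1880 g

n(J) = 2333 / 67.72 = 34.45 mol
n(G) = 13.14 mol
n/ν → J: 8.613, G: 6.570; G is limiting.
n(Z) = (1/2) × 13.14 = 6.570 mol
mass = 6.570 × 286.78 = 1884 g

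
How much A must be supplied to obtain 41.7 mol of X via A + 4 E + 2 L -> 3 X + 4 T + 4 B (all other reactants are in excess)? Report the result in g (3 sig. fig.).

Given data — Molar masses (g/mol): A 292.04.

n(X) = 41.70 mol
n(A) = (1/3) × 41.70 = 13.90 mol
mass = 13.90 × 292.04 = 4059 g

4060 g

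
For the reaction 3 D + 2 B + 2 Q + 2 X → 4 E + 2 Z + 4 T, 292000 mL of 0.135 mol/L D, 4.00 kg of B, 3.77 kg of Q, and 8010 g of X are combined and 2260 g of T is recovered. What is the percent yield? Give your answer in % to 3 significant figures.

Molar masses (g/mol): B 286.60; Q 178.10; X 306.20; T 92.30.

87.7 %

n(D) = 0.135 × 292000/1000 = 39.42 mol
n(B) = 4.000×1000 / 286.60 = 13.96 mol
n(Q) = 3.770×1000 / 178.10 = 21.17 mol
n(X) = 8010 / 306.20 = 26.16 mol
n/ν → D: 13.14, B: 6.980, Q: 10.59, X: 13.08; B is limiting.
theoretical n(T) = (4/2) × 13.96 = 27.92 mol → 2577 g
% yield = 2260 / 2577 × 100 = 87.70 %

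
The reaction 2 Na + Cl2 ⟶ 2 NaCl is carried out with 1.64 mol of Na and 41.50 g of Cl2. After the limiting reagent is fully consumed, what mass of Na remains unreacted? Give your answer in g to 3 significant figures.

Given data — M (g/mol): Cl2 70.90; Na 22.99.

n(Na) = 1.640 mol
n(Cl2) = 41.50 / 70.90 = 0.5853 mol
n/ν → Na: 0.8200, Cl2: 0.5853; Cl2 is limiting.
Na consumed = (2/1) × 0.5853 = 1.171 mol
Na remaining = 1.640 − 1.171 = 0.4690 mol
mass = 0.4690 × 22.99 = 10.78 g

10.8 g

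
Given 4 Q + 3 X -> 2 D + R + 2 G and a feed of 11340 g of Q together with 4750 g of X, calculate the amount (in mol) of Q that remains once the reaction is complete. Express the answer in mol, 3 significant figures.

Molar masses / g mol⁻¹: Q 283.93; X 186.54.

5.99 mol

n(Q) = 11340 / 283.93 = 39.94 mol
n(X) = 4750 / 186.54 = 25.46 mol
n/ν for Q = 39.94/4 = 9.985
n/ν for X = 25.46/3 = 8.487
Smallest n/ν is X → limiting reagent.
Q consumed = (4/3) × 25.46 = 33.95 mol
Q remaining = 39.94 − 33.95 = 5.990 mol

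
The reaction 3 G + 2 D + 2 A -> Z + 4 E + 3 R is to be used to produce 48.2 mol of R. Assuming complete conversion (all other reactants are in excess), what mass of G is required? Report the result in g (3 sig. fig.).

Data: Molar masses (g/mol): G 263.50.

12700 g

n(R) = 48.20 mol
n(G) = (3/3) × 48.20 = 48.20 mol
mass = 48.20 × 263.50 = 12700 g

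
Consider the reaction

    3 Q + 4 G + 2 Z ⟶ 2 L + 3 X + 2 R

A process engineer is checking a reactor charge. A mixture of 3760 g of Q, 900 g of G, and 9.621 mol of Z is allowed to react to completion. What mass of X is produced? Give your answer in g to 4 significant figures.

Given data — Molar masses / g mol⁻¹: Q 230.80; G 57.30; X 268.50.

n(Q) = 3760 / 230.80 = 16.29 mol
n(G) = 900.0 / 57.30 = 15.71 mol
n(Z) = 9.621 mol
n/ν for Q = 16.29/3 = 5.430
n/ν for G = 15.71/4 = 3.928
n/ν for Z = 9.621/2 = 4.811
Smallest n/ν is G → limiting reagent.
n(X) = (3/4) × 15.71 = 11.78 mol
mass = 11.78 × 268.50 = 3163 g

3163 g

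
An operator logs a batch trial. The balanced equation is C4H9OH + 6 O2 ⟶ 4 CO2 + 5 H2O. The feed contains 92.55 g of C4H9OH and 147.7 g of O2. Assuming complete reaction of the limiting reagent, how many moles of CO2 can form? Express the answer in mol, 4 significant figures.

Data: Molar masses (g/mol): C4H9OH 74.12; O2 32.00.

3.077 mol

n(C4H9OH) = 92.55 / 74.12 = 1.249 mol
n(O2) = 147.7 / 32.00 = 4.616 mol
n/ν for C4H9OH = 1.249/1 = 1.249
n/ν for O2 = 4.616/6 = 0.7693
Smallest n/ν is O2 → limiting reagent.
n(CO2) = (4/6) × 4.616 = 3.077 mol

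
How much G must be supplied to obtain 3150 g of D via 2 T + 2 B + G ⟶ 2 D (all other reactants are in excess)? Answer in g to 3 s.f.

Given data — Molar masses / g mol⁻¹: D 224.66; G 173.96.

n(D) = 3150 / 224.66 = 14.02 mol
n(G) = (1/2) × 14.02 = 7.010 mol
mass = 7.010 × 173.96 = 1219 g

1220 g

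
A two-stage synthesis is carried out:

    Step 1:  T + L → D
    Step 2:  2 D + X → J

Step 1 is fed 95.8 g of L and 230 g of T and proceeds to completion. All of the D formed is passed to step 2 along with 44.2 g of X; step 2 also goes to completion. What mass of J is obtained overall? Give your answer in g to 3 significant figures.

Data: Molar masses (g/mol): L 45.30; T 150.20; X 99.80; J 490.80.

217 g

Step 1:
n(L) = 95.80 / 45.30 = 2.115 mol
n(T) = 230.0 / 150.20 = 1.531 mol
n/ν for L = 2.115/1 = 2.115
n/ν for T = 1.531/1 = 1.531
Smallest n/ν is T → limiting reagent.
n(D) produced = (1/1) × 1.531 = 1.531 mol
Step 2:
n(D) available = 1.531 mol
n(X) = 44.20 / 99.80 = 0.4429 mol
n/ν for D = 1.531/2 = 0.7655
n/ν for X = 0.4429/1 = 0.4429
Smallest n/ν is X → limiting reagent.
n(J) = (1/1) × 0.4429 = 0.4429 mol
mass = 0.4429 × 490.80 = 217.4 g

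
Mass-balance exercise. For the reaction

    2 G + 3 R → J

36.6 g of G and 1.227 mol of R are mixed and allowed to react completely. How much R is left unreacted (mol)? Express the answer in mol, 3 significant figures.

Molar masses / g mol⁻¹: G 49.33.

n(G) = 36.60 / 49.33 = 0.7419 mol
n(R) = 1.227 mol
n/ν → G: 0.3710, R: 0.4090; G is limiting.
R consumed = (3/2) × 0.7419 = 1.113 mol
R remaining = 1.227 − 1.113 = 0.1140 mol

0.114 mol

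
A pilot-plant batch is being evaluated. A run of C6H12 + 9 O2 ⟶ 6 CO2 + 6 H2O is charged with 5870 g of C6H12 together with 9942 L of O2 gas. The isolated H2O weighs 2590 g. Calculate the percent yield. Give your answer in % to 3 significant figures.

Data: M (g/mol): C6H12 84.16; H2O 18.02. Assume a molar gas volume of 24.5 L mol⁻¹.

n(C6H12) = 5870 / 84.16 = 69.75 mol
n(O2) = 9942 / 24.5 = 405.8 mol
n/ν → C6H12: 69.75, O2: 45.09; O2 is limiting.
theoretical n(H2O) = (6/9) × 405.8 = 270.5 mol → 4874 g
% yield = 2590 / 4874 × 100 = 53.14 %

53.1 %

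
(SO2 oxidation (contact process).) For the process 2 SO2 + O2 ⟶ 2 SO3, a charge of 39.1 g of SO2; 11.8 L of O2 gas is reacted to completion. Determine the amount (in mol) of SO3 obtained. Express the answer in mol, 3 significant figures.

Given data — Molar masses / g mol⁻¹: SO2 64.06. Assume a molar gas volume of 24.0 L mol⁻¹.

n(SO2) = 39.10 / 64.06 = 0.6104 mol
n(O2) = 11.80 / 24.0 = 0.4917 mol
n/ν for SO2 = 0.6104/2 = 0.3052
n/ν for O2 = 0.4917/1 = 0.4917
Smallest n/ν is SO2 → limiting reagent.
n(SO3) = (2/2) × 0.6104 = 0.6104 mol

0.610 mol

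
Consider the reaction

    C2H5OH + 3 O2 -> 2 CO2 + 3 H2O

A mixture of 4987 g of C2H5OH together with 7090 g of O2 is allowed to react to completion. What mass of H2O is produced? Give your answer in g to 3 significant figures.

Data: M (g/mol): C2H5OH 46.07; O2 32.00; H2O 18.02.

n(C2H5OH) = 4987 / 46.07 = 108.2 mol
n(O2) = 7090 / 32.00 = 221.6 mol
n/ν → C2H5OH: 108.2, O2: 73.87; O2 is limiting.
n(H2O) = (3/3) × 221.6 = 221.6 mol
mass = 221.6 × 18.02 = 3993 g

3990 g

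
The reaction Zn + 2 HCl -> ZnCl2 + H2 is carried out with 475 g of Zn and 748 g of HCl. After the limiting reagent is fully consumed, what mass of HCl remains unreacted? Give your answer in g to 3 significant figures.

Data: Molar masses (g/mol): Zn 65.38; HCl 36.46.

218 g

n(Zn) = 475.0 / 65.38 = 7.265 mol
n(HCl) = 748.0 / 36.46 = 20.52 mol
n/ν for Zn = 7.265/1 = 7.265
n/ν for HCl = 20.52/2 = 10.26
Smallest n/ν is Zn → limiting reagent.
HCl consumed = (2/1) × 7.265 = 14.53 mol
HCl remaining = 20.52 − 14.53 = 5.990 mol
mass = 5.990 × 36.46 = 218.4 g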